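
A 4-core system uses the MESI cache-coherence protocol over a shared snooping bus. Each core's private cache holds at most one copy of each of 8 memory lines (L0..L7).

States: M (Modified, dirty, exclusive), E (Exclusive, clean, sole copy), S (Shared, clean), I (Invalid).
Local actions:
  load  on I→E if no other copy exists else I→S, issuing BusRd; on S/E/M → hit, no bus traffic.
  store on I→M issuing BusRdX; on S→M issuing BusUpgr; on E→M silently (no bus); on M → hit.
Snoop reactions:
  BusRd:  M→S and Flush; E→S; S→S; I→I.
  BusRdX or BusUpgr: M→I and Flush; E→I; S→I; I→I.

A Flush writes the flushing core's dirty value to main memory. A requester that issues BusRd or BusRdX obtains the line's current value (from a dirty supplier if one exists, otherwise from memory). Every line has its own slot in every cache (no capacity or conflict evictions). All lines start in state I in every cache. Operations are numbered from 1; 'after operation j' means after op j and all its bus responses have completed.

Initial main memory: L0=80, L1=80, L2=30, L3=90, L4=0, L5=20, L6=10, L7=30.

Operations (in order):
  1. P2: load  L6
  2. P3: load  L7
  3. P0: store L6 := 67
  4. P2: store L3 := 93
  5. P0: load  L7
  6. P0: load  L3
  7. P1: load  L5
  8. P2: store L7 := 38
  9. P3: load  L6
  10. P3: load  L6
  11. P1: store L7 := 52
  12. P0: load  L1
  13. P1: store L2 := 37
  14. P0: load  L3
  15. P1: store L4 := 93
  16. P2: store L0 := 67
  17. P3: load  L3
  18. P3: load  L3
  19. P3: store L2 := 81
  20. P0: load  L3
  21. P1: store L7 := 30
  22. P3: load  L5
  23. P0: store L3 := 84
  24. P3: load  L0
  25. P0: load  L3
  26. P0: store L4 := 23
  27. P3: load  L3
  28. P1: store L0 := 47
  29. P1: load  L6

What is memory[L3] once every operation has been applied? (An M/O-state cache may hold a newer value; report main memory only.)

memory[L3] = 84

[1] P2: load  L6 | P0:I, P1:I, P2:E(10), P3:I | bus: BusRd
[2] P3: load  L7 | P0:I, P1:I, P2:I, P3:E(30) | bus: BusRd
[3] P0: store L6 := 67 | P0:M(67), P1:I, P2:I, P3:I | bus: BusRdX
[4] P2: store L3 := 93 | P0:I, P1:I, P2:M(93), P3:I | bus: BusRdX
[5] P0: load  L7 | P0:S(30), P1:I, P2:I, P3:S(30) | bus: BusRd
[6] P0: load  L3 | P0:S(93), P1:I, P2:S(93), P3:I | bus: BusRd,Flush
[7] P1: load  L5 | P0:I, P1:E(20), P2:I, P3:I | bus: BusRd
[8] P2: store L7 := 38 | P0:I, P1:I, P2:M(38), P3:I | bus: BusRdX
[9] P3: load  L6 | P0:S(67), P1:I, P2:I, P3:S(67) | bus: BusRd,Flush
[10] P3: load  L6 | P0:S(67), P1:I, P2:I, P3:S(67) | bus: none
[11] P1: store L7 := 52 | P0:I, P1:M(52), P2:I, P3:I | bus: BusRdX,Flush
[12] P0: load  L1 | P0:E(80), P1:I, P2:I, P3:I | bus: BusRd
[13] P1: store L2 := 37 | P0:I, P1:M(37), P2:I, P3:I | bus: BusRdX
[14] P0: load  L3 | P0:S(93), P1:I, P2:S(93), P3:I | bus: none
[15] P1: store L4 := 93 | P0:I, P1:M(93), P2:I, P3:I | bus: BusRdX
[16] P2: store L0 := 67 | P0:I, P1:I, P2:M(67), P3:I | bus: BusRdX
[17] P3: load  L3 | P0:S(93), P1:I, P2:S(93), P3:S(93) | bus: BusRd
[18] P3: load  L3 | P0:S(93), P1:I, P2:S(93), P3:S(93) | bus: none
[19] P3: store L2 := 81 | P0:I, P1:I, P2:I, P3:M(81) | bus: BusRdX,Flush
[20] P0: load  L3 | P0:S(93), P1:I, P2:S(93), P3:S(93) | bus: none
[21] P1: store L7 := 30 | P0:I, P1:M(30), P2:I, P3:I | bus: none
[22] P3: load  L5 | P0:I, P1:S(20), P2:I, P3:S(20) | bus: BusRd
[23] P0: store L3 := 84 | P0:M(84), P1:I, P2:I, P3:I | bus: BusUpgr
[24] P3: load  L0 | P0:I, P1:I, P2:S(67), P3:S(67) | bus: BusRd,Flush
[25] P0: load  L3 | P0:M(84), P1:I, P2:I, P3:I | bus: none
[26] P0: store L4 := 23 | P0:M(23), P1:I, P2:I, P3:I | bus: BusRdX,Flush
[27] P3: load  L3 | P0:S(84), P1:I, P2:I, P3:S(84) | bus: BusRd,Flush
[28] P1: store L0 := 47 | P0:I, P1:M(47), P2:I, P3:I | bus: BusRdX
[29] P1: load  L6 | P0:S(67), P1:S(67), P2:I, P3:S(67) | bus: BusRd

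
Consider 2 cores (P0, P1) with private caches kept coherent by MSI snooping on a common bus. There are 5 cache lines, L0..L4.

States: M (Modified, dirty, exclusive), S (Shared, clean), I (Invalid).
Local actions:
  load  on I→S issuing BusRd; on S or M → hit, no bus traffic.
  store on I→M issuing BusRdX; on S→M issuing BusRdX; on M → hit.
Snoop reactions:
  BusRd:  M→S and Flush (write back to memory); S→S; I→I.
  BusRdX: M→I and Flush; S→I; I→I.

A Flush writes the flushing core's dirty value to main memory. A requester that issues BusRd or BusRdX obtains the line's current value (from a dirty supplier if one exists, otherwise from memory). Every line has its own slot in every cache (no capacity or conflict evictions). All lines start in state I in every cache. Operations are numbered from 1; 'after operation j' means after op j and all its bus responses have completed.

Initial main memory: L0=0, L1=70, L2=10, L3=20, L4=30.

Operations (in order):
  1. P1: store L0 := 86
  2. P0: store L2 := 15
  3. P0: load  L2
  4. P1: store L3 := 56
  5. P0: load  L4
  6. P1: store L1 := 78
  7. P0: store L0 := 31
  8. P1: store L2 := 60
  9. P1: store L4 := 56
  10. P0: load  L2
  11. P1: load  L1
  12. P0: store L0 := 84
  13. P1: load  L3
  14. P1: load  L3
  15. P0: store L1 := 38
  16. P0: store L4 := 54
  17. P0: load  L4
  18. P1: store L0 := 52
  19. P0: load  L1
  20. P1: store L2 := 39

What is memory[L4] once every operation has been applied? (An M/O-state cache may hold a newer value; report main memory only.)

memory[L4] = 56

1. P1: store L0 := 86  bus=[BusRdX]  L0: P0=I P1=M  mem[L0]=0
2. P0: store L2 := 15  bus=[BusRdX]  L2: P0=M P1=I  mem[L2]=10
3. P0: load  L2  bus=[-]  L2: P0=M P1=I  mem[L2]=10
4. P1: store L3 := 56  bus=[BusRdX]  L3: P0=I P1=M  mem[L3]=20
5. P0: load  L4  bus=[BusRd]  L4: P0=S P1=I  mem[L4]=30
6. P1: store L1 := 78  bus=[BusRdX]  L1: P0=I P1=M  mem[L1]=70
7. P0: store L0 := 31  bus=[BusRdX,Flush]  L0: P0=M P1=I  mem[L0]=86
8. P1: store L2 := 60  bus=[BusRdX,Flush]  L2: P0=I P1=M  mem[L2]=15
9. P1: store L4 := 56  bus=[BusRdX]  L4: P0=I P1=M  mem[L4]=30
10. P0: load  L2  bus=[BusRd,Flush]  L2: P0=S P1=S  mem[L2]=60
11. P1: load  L1  bus=[-]  L1: P0=I P1=M  mem[L1]=70
12. P0: store L0 := 84  bus=[-]  L0: P0=M P1=I  mem[L0]=86
13. P1: load  L3  bus=[-]  L3: P0=I P1=M  mem[L3]=20
14. P1: load  L3  bus=[-]  L3: P0=I P1=M  mem[L3]=20
15. P0: store L1 := 38  bus=[BusRdX,Flush]  L1: P0=M P1=I  mem[L1]=78
16. P0: store L4 := 54  bus=[BusRdX,Flush]  L4: P0=M P1=I  mem[L4]=56
17. P0: load  L4  bus=[-]  L4: P0=M P1=I  mem[L4]=56
18. P1: store L0 := 52  bus=[BusRdX,Flush]  L0: P0=I P1=M  mem[L0]=84
19. P0: load  L1  bus=[-]  L1: P0=M P1=I  mem[L1]=78
20. P1: store L2 := 39  bus=[BusRdX]  L2: P0=I P1=M  mem[L2]=60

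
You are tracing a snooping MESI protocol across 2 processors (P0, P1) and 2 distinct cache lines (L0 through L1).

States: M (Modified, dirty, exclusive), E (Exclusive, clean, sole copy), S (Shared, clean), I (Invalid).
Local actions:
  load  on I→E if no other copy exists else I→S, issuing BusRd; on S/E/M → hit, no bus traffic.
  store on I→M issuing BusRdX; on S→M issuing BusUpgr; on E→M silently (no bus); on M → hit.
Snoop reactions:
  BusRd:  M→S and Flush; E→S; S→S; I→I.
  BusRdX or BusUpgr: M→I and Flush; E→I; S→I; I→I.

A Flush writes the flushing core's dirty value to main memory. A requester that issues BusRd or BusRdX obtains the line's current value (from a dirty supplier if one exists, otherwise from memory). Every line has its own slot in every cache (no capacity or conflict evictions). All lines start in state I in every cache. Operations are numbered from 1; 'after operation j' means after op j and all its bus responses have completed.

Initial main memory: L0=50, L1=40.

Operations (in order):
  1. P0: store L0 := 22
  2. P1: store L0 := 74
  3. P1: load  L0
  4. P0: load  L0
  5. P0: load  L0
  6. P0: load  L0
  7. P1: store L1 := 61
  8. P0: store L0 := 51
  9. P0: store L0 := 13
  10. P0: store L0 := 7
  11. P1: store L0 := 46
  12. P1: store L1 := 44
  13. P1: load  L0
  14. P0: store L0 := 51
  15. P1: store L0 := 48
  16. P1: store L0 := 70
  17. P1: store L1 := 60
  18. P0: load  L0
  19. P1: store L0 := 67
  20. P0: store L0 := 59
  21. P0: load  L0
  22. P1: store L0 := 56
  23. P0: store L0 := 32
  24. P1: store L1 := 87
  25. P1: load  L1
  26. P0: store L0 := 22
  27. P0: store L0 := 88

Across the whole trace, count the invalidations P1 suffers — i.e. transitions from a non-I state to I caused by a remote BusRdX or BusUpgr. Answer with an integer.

invalidations = 4

  op1 P0: store L0 := 22 → M/I on L0; bus BusRdX; mem=50
  op2 P1: store L0 := 74 → I/M on L0; bus BusRdX Flush; mem=22
  op3 P1: load  L0 → I/M on L0; bus (none); mem=22
  op4 P0: load  L0 → S/S on L0; bus BusRd Flush; mem=74
  op5 P0: load  L0 → S/S on L0; bus (none); mem=74
  op6 P0: load  L0 → S/S on L0; bus (none); mem=74
  op7 P1: store L1 := 61 → I/M on L1; bus BusRdX; mem=40
  op8 P0: store L0 := 51 → M/I on L0; bus BusUpgr; mem=74
  op9 P0: store L0 := 13 → M/I on L0; bus (none); mem=74
  op10 P0: store L0 := 7 → M/I on L0; bus (none); mem=74
  op11 P1: store L0 := 46 → I/M on L0; bus BusRdX Flush; mem=7
  op12 P1: store L1 := 44 → I/M on L1; bus (none); mem=40
  op13 P1: load  L0 → I/M on L0; bus (none); mem=7
  op14 P0: store L0 := 51 → M/I on L0; bus BusRdX Flush; mem=46
  op15 P1: store L0 := 48 → I/M on L0; bus BusRdX Flush; mem=51
  op16 P1: store L0 := 70 → I/M on L0; bus (none); mem=51
  op17 P1: store L1 := 60 → I/M on L1; bus (none); mem=40
  op18 P0: load  L0 → S/S on L0; bus BusRd Flush; mem=70
  op19 P1: store L0 := 67 → I/M on L0; bus BusUpgr; mem=70
  op20 P0: store L0 := 59 → M/I on L0; bus BusRdX Flush; mem=67
  op21 P0: load  L0 → M/I on L0; bus (none); mem=67
  op22 P1: store L0 := 56 → I/M on L0; bus BusRdX Flush; mem=59
  op23 P0: store L0 := 32 → M/I on L0; bus BusRdX Flush; mem=56
  op24 P1: store L1 := 87 → I/M on L1; bus (none); mem=40
  op25 P1: load  L1 → I/M on L1; bus (none); mem=40
  op26 P0: store L0 := 22 → M/I on L0; bus (none); mem=56
  op27 P0: store L0 := 88 → M/I on L0; bus (none); mem=56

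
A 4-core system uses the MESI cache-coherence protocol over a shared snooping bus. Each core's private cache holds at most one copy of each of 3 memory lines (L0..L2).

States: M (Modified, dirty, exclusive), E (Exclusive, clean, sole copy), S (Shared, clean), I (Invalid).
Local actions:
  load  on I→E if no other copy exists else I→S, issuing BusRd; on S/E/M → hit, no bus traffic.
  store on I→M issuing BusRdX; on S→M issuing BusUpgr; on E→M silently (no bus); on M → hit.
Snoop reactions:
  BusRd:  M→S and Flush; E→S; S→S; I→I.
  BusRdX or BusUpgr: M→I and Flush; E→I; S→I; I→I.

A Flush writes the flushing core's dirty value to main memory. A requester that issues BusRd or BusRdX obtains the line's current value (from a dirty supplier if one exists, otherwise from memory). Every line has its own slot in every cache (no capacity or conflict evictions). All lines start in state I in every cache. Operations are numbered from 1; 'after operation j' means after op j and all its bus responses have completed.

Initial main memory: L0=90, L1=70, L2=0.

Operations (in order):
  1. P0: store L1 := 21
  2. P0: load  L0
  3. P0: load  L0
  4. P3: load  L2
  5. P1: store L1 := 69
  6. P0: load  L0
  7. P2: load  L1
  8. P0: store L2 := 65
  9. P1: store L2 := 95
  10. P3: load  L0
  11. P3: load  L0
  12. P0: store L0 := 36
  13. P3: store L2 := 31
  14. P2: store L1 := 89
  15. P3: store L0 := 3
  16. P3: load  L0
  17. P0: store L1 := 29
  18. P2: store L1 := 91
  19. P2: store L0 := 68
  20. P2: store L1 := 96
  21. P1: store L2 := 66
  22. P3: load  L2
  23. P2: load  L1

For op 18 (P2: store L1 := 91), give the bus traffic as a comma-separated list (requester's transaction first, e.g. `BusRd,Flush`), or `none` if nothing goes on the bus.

step 1: P0: store L1 := 21  ⟶  MIII  (L1)  txn=BusRdX  M[L1]=70
step 2: P0: load  L0  ⟶  EIII  (L0)  txn=BusRd  M[L0]=90
step 3: P0: load  L0  ⟶  EIII  (L0)  txn=∅  M[L0]=90
step 4: P3: load  L2  ⟶  IIIE  (L2)  txn=BusRd  M[L2]=0
step 5: P1: store L1 := 69  ⟶  IMII  (L1)  txn=BusRdX+Flush  M[L1]=21
step 6: P0: load  L0  ⟶  EIII  (L0)  txn=∅  M[L0]=90
step 7: P2: load  L1  ⟶  ISSI  (L1)  txn=BusRd+Flush  M[L1]=69
step 8: P0: store L2 := 65  ⟶  MIII  (L2)  txn=BusRdX  M[L2]=0
step 9: P1: store L2 := 95  ⟶  IMII  (L2)  txn=BusRdX+Flush  M[L2]=65
step 10: P3: load  L0  ⟶  SIIS  (L0)  txn=BusRd  M[L0]=90
step 11: P3: load  L0  ⟶  SIIS  (L0)  txn=∅  M[L0]=90
step 12: P0: store L0 := 36  ⟶  MIII  (L0)  txn=BusUpgr  M[L0]=90
step 13: P3: store L2 := 31  ⟶  IIIM  (L2)  txn=BusRdX+Flush  M[L2]=95
step 14: P2: store L1 := 89  ⟶  IIMI  (L1)  txn=BusUpgr  M[L1]=69
step 15: P3: store L0 := 3  ⟶  IIIM  (L0)  txn=BusRdX+Flush  M[L0]=36
step 16: P3: load  L0  ⟶  IIIM  (L0)  txn=∅  M[L0]=36
step 17: P0: store L1 := 29  ⟶  MIII  (L1)  txn=BusRdX+Flush  M[L1]=89
step 18: P2: store L1 := 91  ⟶  IIMI  (L1)  txn=BusRdX+Flush  M[L1]=29
step 19: P2: store L0 := 68  ⟶  IIMI  (L0)  txn=BusRdX+Flush  M[L0]=3
step 20: P2: store L1 := 96  ⟶  IIMI  (L1)  txn=∅  M[L1]=29
step 21: P1: store L2 := 66  ⟶  IMII  (L2)  txn=BusRdX+Flush  M[L2]=31
step 22: P3: load  L2  ⟶  ISIS  (L2)  txn=BusRd+Flush  M[L2]=66
step 23: P2: load  L1  ⟶  IIMI  (L1)  txn=∅  M[L1]=29

bus = BusRdX,Flush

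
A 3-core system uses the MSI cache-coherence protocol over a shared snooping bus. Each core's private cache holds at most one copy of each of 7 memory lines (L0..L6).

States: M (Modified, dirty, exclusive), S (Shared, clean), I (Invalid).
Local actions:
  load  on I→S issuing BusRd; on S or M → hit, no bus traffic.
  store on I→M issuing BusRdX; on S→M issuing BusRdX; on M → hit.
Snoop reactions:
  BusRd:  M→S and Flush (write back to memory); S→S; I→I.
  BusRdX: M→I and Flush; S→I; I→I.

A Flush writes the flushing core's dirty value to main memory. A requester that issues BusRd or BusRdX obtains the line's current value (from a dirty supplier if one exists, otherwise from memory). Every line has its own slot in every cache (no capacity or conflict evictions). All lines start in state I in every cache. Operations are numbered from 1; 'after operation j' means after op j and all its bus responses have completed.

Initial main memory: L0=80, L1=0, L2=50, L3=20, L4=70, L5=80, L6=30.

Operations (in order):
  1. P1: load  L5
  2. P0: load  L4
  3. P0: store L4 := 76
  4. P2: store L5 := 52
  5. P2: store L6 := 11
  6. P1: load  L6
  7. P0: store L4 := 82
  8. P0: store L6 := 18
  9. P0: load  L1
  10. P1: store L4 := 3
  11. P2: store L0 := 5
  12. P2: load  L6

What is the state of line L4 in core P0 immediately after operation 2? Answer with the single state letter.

[1] P1: load  L5 | P0:I, P1:S(80), P2:I | bus: BusRd
[2] P0: load  L4 | P0:S(70), P1:I, P2:I | bus: BusRd
[3] P0: store L4 := 76 | P0:M(76), P1:I, P2:I | bus: BusRdX
[4] P2: store L5 := 52 | P0:I, P1:I, P2:M(52) | bus: BusRdX
[5] P2: store L6 := 11 | P0:I, P1:I, P2:M(11) | bus: BusRdX
[6] P1: load  L6 | P0:I, P1:S(11), P2:S(11) | bus: BusRd,Flush
[7] P0: store L4 := 82 | P0:M(82), P1:I, P2:I | bus: none
[8] P0: store L6 := 18 | P0:M(18), P1:I, P2:I | bus: BusRdX
[9] P0: load  L1 | P0:S(0), P1:I, P2:I | bus: BusRd
[10] P1: store L4 := 3 | P0:I, P1:M(3), P2:I | bus: BusRdX,Flush
[11] P2: store L0 := 5 | P0:I, P1:I, P2:M(5) | bus: BusRdX
[12] P2: load  L6 | P0:S(18), P1:I, P2:S(18) | bus: BusRd,Flush

state = S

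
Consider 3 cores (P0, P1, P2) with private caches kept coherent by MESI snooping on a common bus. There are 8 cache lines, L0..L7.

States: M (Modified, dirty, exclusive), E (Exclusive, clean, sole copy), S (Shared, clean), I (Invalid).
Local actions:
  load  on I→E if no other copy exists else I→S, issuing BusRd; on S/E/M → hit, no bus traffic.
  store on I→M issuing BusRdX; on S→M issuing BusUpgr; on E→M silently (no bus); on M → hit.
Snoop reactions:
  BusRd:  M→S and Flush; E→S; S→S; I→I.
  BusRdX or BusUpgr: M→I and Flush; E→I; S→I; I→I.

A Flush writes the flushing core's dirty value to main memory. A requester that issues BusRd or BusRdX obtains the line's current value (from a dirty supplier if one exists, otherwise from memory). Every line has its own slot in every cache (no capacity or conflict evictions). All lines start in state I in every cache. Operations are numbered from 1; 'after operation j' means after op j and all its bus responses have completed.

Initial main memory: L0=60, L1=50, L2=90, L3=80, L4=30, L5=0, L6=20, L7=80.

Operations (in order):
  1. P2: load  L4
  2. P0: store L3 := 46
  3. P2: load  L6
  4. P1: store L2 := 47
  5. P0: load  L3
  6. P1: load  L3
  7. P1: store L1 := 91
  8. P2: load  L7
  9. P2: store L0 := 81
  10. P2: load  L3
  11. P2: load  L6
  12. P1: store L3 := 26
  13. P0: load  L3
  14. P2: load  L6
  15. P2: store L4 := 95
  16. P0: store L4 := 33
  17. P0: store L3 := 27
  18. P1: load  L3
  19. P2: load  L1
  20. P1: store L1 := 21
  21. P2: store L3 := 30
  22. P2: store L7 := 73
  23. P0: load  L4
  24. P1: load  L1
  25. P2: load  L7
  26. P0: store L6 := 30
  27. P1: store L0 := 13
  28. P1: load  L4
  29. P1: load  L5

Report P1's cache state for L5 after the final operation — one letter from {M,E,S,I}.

state = E

[1] P2: load  L4 | P0:I, P1:I, P2:E(30) | bus: BusRd
[2] P0: store L3 := 46 | P0:M(46), P1:I, P2:I | bus: BusRdX
[3] P2: load  L6 | P0:I, P1:I, P2:E(20) | bus: BusRd
[4] P1: store L2 := 47 | P0:I, P1:M(47), P2:I | bus: BusRdX
[5] P0: load  L3 | P0:M(46), P1:I, P2:I | bus: none
[6] P1: load  L3 | P0:S(46), P1:S(46), P2:I | bus: BusRd,Flush
[7] P1: store L1 := 91 | P0:I, P1:M(91), P2:I | bus: BusRdX
[8] P2: load  L7 | P0:I, P1:I, P2:E(80) | bus: BusRd
[9] P2: store L0 := 81 | P0:I, P1:I, P2:M(81) | bus: BusRdX
[10] P2: load  L3 | P0:S(46), P1:S(46), P2:S(46) | bus: BusRd
[11] P2: load  L6 | P0:I, P1:I, P2:E(20) | bus: none
[12] P1: store L3 := 26 | P0:I, P1:M(26), P2:I | bus: BusUpgr
[13] P0: load  L3 | P0:S(26), P1:S(26), P2:I | bus: BusRd,Flush
[14] P2: load  L6 | P0:I, P1:I, P2:E(20) | bus: none
[15] P2: store L4 := 95 | P0:I, P1:I, P2:M(95) | bus: none
[16] P0: store L4 := 33 | P0:M(33), P1:I, P2:I | bus: BusRdX,Flush
[17] P0: store L3 := 27 | P0:M(27), P1:I, P2:I | bus: BusUpgr
[18] P1: load  L3 | P0:S(27), P1:S(27), P2:I | bus: BusRd,Flush
[19] P2: load  L1 | P0:I, P1:S(91), P2:S(91) | bus: BusRd,Flush
[20] P1: store L1 := 21 | P0:I, P1:M(21), P2:I | bus: BusUpgr
[21] P2: store L3 := 30 | P0:I, P1:I, P2:M(30) | bus: BusRdX
[22] P2: store L7 := 73 | P0:I, P1:I, P2:M(73) | bus: none
[23] P0: load  L4 | P0:M(33), P1:I, P2:I | bus: none
[24] P1: load  L1 | P0:I, P1:M(21), P2:I | bus: none
[25] P2: load  L7 | P0:I, P1:I, P2:M(73) | bus: none
[26] P0: store L6 := 30 | P0:M(30), P1:I, P2:I | bus: BusRdX
[27] P1: store L0 := 13 | P0:I, P1:M(13), P2:I | bus: BusRdX,Flush
[28] P1: load  L4 | P0:S(33), P1:S(33), P2:I | bus: BusRd,Flush
[29] P1: load  L5 | P0:I, P1:E(0), P2:I | bus: BusRd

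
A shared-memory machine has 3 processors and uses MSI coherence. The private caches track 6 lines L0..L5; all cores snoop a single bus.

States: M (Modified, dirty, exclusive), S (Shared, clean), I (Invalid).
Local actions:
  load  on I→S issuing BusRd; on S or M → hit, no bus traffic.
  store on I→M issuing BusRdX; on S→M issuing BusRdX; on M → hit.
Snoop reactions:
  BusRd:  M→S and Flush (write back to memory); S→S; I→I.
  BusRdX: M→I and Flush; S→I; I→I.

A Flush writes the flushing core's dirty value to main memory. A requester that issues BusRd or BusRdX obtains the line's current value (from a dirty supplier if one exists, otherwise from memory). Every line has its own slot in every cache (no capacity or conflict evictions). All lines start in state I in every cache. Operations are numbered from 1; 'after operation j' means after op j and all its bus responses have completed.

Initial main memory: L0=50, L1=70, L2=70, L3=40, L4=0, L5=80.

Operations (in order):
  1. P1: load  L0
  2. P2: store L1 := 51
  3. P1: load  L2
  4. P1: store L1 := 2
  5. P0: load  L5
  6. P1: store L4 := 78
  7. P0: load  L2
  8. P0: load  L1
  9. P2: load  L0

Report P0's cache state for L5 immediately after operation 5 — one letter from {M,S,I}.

1. P1: load  L0  bus=[BusRd]  L0: P0=I P1=S P2=I  mem[L0]=50
2. P2: store L1 := 51  bus=[BusRdX]  L1: P0=I P1=I P2=M  mem[L1]=70
3. P1: load  L2  bus=[BusRd]  L2: P0=I P1=S P2=I  mem[L2]=70
4. P1: store L1 := 2  bus=[BusRdX,Flush]  L1: P0=I P1=M P2=I  mem[L1]=51
5. P0: load  L5  bus=[BusRd]  L5: P0=S P1=I P2=I  mem[L5]=80
6. P1: store L4 := 78  bus=[BusRdX]  L4: P0=I P1=M P2=I  mem[L4]=0
7. P0: load  L2  bus=[BusRd]  L2: P0=S P1=S P2=I  mem[L2]=70
8. P0: load  L1  bus=[BusRd,Flush]  L1: P0=S P1=S P2=I  mem[L1]=2
9. P2: load  L0  bus=[BusRd]  L0: P0=I P1=S P2=S  mem[L0]=50

state = S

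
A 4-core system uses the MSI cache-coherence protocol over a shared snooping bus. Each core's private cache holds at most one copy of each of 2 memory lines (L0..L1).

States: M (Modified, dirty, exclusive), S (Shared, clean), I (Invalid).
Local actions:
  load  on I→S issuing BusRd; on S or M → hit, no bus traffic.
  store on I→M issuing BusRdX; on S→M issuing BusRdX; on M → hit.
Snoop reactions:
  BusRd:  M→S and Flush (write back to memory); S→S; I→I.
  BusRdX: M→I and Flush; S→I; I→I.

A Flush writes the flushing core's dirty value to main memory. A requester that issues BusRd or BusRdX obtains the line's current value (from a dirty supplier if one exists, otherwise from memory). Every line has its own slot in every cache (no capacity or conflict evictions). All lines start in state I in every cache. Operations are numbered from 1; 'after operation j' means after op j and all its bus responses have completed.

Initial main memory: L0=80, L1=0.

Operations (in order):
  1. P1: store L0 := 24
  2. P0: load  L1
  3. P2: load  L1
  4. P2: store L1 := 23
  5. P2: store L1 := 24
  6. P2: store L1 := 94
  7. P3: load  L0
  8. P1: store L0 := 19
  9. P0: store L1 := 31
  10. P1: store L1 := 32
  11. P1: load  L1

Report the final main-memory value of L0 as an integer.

  op1 P1: store L0 := 24 → I/M/I/I on L0; bus BusRdX; mem=80
  op2 P0: load  L1 → S/I/I/I on L1; bus BusRd; mem=0
  op3 P2: load  L1 → S/I/S/I on L1; bus BusRd; mem=0
  op4 P2: store L1 := 23 → I/I/M/I on L1; bus BusRdX; mem=0
  op5 P2: store L1 := 24 → I/I/M/I on L1; bus (none); mem=0
  op6 P2: store L1 := 94 → I/I/M/I on L1; bus (none); mem=0
  op7 P3: load  L0 → I/S/I/S on L0; bus BusRd Flush; mem=24
  op8 P1: store L0 := 19 → I/M/I/I on L0; bus BusRdX; mem=24
  op9 P0: store L1 := 31 → M/I/I/I on L1; bus BusRdX Flush; mem=94
  op10 P1: store L1 := 32 → I/M/I/I on L1; bus BusRdX Flush; mem=31
  op11 P1: load  L1 → I/M/I/I on L1; bus (none); mem=31

memory[L0] = 24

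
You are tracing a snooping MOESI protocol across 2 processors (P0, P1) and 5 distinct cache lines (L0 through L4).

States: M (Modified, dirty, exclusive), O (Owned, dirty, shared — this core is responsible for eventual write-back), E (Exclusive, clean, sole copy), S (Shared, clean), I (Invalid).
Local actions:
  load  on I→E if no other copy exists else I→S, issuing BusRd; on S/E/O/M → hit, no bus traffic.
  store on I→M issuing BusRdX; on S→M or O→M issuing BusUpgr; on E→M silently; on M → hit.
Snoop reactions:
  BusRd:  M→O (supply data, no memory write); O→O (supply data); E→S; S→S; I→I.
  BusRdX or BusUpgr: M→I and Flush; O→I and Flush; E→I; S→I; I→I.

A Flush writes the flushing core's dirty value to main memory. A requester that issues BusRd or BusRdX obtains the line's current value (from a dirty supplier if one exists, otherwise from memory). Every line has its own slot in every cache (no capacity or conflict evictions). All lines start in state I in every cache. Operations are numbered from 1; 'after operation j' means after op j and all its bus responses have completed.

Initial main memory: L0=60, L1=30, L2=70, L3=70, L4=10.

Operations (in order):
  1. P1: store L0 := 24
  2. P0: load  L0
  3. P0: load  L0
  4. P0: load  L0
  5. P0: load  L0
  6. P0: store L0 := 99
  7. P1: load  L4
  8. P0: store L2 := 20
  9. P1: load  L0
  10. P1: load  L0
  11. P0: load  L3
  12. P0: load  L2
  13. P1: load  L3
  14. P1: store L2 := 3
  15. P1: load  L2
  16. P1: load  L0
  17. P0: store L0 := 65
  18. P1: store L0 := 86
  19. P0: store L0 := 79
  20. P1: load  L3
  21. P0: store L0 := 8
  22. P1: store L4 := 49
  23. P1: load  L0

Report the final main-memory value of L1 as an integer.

  op1 P1: store L0 := 24 → I/M on L0; bus BusRdX; mem=60
  op2 P0: load  L0 → S/O on L0; bus BusRd; mem=60
  op3 P0: load  L0 → S/O on L0; bus (none); mem=60
  op4 P0: load  L0 → S/O on L0; bus (none); mem=60
  op5 P0: load  L0 → S/O on L0; bus (none); mem=60
  op6 P0: store L0 := 99 → M/I on L0; bus BusUpgr Flush; mem=24
  op7 P1: load  L4 → I/E on L4; bus BusRd; mem=10
  op8 P0: store L2 := 20 → M/I on L2; bus BusRdX; mem=70
  op9 P1: load  L0 → O/S on L0; bus BusRd; mem=24
  op10 P1: load  L0 → O/S on L0; bus (none); mem=24
  op11 P0: load  L3 → E/I on L3; bus BusRd; mem=70
  op12 P0: load  L2 → M/I on L2; bus (none); mem=70
  op13 P1: load  L3 → S/S on L3; bus BusRd; mem=70
  op14 P1: store L2 := 3 → I/M on L2; bus BusRdX Flush; mem=20
  op15 P1: load  L2 → I/M on L2; bus (none); mem=20
  op16 P1: load  L0 → O/S on L0; bus (none); mem=24
  op17 P0: store L0 := 65 → M/I on L0; bus BusUpgr; mem=24
  op18 P1: store L0 := 86 → I/M on L0; bus BusRdX Flush; mem=65
  op19 P0: store L0 := 79 → M/I on L0; bus BusRdX Flush; mem=86
  op20 P1: load  L3 → S/S on L3; bus (none); mem=70
  op21 P0: store L0 := 8 → M/I on L0; bus (none); mem=86
  op22 P1: store L4 := 49 → I/M on L4; bus (none); mem=10
  op23 P1: load  L0 → O/S on L0; bus BusRd; mem=86

memory[L1] = 30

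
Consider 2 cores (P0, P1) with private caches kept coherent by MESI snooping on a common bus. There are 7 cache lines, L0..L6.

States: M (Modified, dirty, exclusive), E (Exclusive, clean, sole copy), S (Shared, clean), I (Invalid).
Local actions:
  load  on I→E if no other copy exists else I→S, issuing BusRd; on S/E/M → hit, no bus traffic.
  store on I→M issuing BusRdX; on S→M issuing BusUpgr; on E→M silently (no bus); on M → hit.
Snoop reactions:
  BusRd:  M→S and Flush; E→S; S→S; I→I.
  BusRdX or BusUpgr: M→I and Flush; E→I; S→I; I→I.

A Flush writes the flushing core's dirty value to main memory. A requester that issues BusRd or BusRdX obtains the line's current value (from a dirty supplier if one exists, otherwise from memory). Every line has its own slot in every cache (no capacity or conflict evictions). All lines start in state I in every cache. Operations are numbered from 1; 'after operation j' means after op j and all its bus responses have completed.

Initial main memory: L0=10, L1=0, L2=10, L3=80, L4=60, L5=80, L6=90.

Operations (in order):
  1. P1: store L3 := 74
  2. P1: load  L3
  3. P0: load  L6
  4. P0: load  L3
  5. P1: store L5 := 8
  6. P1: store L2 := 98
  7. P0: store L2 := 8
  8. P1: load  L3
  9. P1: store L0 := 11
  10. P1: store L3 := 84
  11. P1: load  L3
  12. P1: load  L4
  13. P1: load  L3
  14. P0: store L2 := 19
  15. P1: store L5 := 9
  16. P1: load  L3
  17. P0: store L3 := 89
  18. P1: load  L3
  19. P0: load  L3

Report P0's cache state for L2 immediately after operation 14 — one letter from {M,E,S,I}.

state = M

[1] P1: store L3 := 74 | P0:I, P1:M(74) | bus: BusRdX
[2] P1: load  L3 | P0:I, P1:M(74) | bus: none
[3] P0: load  L6 | P0:E(90), P1:I | bus: BusRd
[4] P0: load  L3 | P0:S(74), P1:S(74) | bus: BusRd,Flush
[5] P1: store L5 := 8 | P0:I, P1:M(8) | bus: BusRdX
[6] P1: store L2 := 98 | P0:I, P1:M(98) | bus: BusRdX
[7] P0: store L2 := 8 | P0:M(8), P1:I | bus: BusRdX,Flush
[8] P1: load  L3 | P0:S(74), P1:S(74) | bus: none
[9] P1: store L0 := 11 | P0:I, P1:M(11) | bus: BusRdX
[10] P1: store L3 := 84 | P0:I, P1:M(84) | bus: BusUpgr
[11] P1: load  L3 | P0:I, P1:M(84) | bus: none
[12] P1: load  L4 | P0:I, P1:E(60) | bus: BusRd
[13] P1: load  L3 | P0:I, P1:M(84) | bus: none
[14] P0: store L2 := 19 | P0:M(19), P1:I | bus: none
[15] P1: store L5 := 9 | P0:I, P1:M(9) | bus: none
[16] P1: load  L3 | P0:I, P1:M(84) | bus: none
[17] P0: store L3 := 89 | P0:M(89), P1:I | bus: BusRdX,Flush
[18] P1: load  L3 | P0:S(89), P1:S(89) | bus: BusRd,Flush
[19] P0: load  L3 | P0:S(89), P1:S(89) | bus: none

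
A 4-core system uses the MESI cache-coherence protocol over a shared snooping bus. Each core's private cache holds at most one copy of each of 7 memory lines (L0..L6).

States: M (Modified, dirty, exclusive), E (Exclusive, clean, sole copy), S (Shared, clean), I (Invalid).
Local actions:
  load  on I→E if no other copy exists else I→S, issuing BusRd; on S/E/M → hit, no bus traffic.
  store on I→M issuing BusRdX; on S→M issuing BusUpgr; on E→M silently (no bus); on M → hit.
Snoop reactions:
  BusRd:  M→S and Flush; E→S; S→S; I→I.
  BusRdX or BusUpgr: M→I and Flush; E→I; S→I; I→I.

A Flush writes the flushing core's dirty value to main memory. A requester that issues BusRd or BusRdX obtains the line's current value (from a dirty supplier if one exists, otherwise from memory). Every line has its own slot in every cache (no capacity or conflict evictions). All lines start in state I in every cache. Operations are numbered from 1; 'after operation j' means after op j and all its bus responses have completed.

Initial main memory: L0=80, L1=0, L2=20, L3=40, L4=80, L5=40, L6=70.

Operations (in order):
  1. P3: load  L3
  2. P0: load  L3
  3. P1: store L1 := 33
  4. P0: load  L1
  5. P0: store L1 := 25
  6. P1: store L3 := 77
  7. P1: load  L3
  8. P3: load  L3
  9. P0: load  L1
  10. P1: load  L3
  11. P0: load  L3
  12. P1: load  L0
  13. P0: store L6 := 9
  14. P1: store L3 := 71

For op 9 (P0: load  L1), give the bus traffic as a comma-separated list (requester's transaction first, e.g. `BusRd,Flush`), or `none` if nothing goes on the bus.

[1] P3: load  L3 | P0:I, P1:I, P2:I, P3:E(40) | bus: BusRd
[2] P0: load  L3 | P0:S(40), P1:I, P2:I, P3:S(40) | bus: BusRd
[3] P1: store L1 := 33 | P0:I, P1:M(33), P2:I, P3:I | bus: BusRdX
[4] P0: load  L1 | P0:S(33), P1:S(33), P2:I, P3:I | bus: BusRd,Flush
[5] P0: store L1 := 25 | P0:M(25), P1:I, P2:I, P3:I | bus: BusUpgr
[6] P1: store L3 := 77 | P0:I, P1:M(77), P2:I, P3:I | bus: BusRdX
[7] P1: load  L3 | P0:I, P1:M(77), P2:I, P3:I | bus: none
[8] P3: load  L3 | P0:I, P1:S(77), P2:I, P3:S(77) | bus: BusRd,Flush
[9] P0: load  L1 | P0:M(25), P1:I, P2:I, P3:I | bus: none
[10] P1: load  L3 | P0:I, P1:S(77), P2:I, P3:S(77) | bus: none
[11] P0: load  L3 | P0:S(77), P1:S(77), P2:I, P3:S(77) | bus: BusRd
[12] P1: load  L0 | P0:I, P1:E(80), P2:I, P3:I | bus: BusRd
[13] P0: store L6 := 9 | P0:M(9), P1:I, P2:I, P3:I | bus: BusRdX
[14] P1: store L3 := 71 | P0:I, P1:M(71), P2:I, P3:I | bus: BusUpgr

bus = none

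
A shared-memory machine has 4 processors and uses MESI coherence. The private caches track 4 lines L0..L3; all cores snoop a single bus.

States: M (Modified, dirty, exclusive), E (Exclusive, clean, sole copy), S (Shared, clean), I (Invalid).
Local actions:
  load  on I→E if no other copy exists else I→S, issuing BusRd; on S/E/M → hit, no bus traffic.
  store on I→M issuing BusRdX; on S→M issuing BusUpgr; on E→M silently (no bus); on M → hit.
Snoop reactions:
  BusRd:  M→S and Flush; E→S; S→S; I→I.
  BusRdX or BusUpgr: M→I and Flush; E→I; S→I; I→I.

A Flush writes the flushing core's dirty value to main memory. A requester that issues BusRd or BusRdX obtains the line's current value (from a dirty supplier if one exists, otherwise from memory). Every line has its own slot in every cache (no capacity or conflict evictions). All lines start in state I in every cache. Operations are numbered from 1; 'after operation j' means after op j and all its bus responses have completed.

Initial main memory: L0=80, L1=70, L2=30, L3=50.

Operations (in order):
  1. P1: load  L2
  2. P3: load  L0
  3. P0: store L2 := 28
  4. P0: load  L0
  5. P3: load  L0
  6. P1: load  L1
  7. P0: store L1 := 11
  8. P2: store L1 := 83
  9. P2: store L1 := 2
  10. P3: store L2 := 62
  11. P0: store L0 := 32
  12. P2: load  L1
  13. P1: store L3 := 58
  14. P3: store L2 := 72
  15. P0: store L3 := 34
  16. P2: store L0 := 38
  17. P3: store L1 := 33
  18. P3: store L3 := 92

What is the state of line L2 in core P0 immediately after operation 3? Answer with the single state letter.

state = M

[1] P1: load  L2 | P0:I, P1:E(30), P2:I, P3:I | bus: BusRd
[2] P3: load  L0 | P0:I, P1:I, P2:I, P3:E(80) | bus: BusRd
[3] P0: store L2 := 28 | P0:M(28), P1:I, P2:I, P3:I | bus: BusRdX
[4] P0: load  L0 | P0:S(80), P1:I, P2:I, P3:S(80) | bus: BusRd
[5] P3: load  L0 | P0:S(80), P1:I, P2:I, P3:S(80) | bus: none
[6] P1: load  L1 | P0:I, P1:E(70), P2:I, P3:I | bus: BusRd
[7] P0: store L1 := 11 | P0:M(11), P1:I, P2:I, P3:I | bus: BusRdX
[8] P2: store L1 := 83 | P0:I, P1:I, P2:M(83), P3:I | bus: BusRdX,Flush
[9] P2: store L1 := 2 | P0:I, P1:I, P2:M(2), P3:I | bus: none
[10] P3: store L2 := 62 | P0:I, P1:I, P2:I, P3:M(62) | bus: BusRdX,Flush
[11] P0: store L0 := 32 | P0:M(32), P1:I, P2:I, P3:I | bus: BusUpgr
[12] P2: load  L1 | P0:I, P1:I, P2:M(2), P3:I | bus: none
[13] P1: store L3 := 58 | P0:I, P1:M(58), P2:I, P3:I | bus: BusRdX
[14] P3: store L2 := 72 | P0:I, P1:I, P2:I, P3:M(72) | bus: none
[15] P0: store L3 := 34 | P0:M(34), P1:I, P2:I, P3:I | bus: BusRdX,Flush
[16] P2: store L0 := 38 | P0:I, P1:I, P2:M(38), P3:I | bus: BusRdX,Flush
[17] P3: store L1 := 33 | P0:I, P1:I, P2:I, P3:M(33) | bus: BusRdX,Flush
[18] P3: store L3 := 92 | P0:I, P1:I, P2:I, P3:M(92) | bus: BusRdX,Flush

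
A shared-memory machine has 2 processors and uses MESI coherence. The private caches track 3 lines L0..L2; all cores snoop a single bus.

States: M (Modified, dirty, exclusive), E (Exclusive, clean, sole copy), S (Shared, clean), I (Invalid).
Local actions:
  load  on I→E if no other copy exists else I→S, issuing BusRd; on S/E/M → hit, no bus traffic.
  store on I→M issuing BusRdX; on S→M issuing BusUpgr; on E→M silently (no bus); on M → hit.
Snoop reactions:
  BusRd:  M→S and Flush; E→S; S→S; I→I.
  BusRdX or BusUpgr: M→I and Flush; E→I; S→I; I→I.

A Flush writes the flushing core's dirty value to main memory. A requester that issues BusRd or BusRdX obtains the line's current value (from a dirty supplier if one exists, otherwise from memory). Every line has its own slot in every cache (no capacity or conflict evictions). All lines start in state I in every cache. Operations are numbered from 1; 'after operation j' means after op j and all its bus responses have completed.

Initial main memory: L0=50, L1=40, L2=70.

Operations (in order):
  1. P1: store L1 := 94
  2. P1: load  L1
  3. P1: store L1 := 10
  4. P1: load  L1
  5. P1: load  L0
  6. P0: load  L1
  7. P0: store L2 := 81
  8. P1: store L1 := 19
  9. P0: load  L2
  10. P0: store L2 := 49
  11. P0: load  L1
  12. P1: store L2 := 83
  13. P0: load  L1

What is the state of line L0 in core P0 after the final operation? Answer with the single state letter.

[1] P1: store L1 := 94 | P0:I, P1:M(94) | bus: BusRdX
[2] P1: load  L1 | P0:I, P1:M(94) | bus: none
[3] P1: store L1 := 10 | P0:I, P1:M(10) | bus: none
[4] P1: load  L1 | P0:I, P1:M(10) | bus: none
[5] P1: load  L0 | P0:I, P1:E(50) | bus: BusRd
[6] P0: load  L1 | P0:S(10), P1:S(10) | bus: BusRd,Flush
[7] P0: store L2 := 81 | P0:M(81), P1:I | bus: BusRdX
[8] P1: store L1 := 19 | P0:I, P1:M(19) | bus: BusUpgr
[9] P0: load  L2 | P0:M(81), P1:I | bus: none
[10] P0: store L2 := 49 | P0:M(49), P1:I | bus: none
[11] P0: load  L1 | P0:S(19), P1:S(19) | bus: BusRd,Flush
[12] P1: store L2 := 83 | P0:I, P1:M(83) | bus: BusRdX,Flush
[13] P0: load  L1 | P0:S(19), P1:S(19) | bus: none

state = I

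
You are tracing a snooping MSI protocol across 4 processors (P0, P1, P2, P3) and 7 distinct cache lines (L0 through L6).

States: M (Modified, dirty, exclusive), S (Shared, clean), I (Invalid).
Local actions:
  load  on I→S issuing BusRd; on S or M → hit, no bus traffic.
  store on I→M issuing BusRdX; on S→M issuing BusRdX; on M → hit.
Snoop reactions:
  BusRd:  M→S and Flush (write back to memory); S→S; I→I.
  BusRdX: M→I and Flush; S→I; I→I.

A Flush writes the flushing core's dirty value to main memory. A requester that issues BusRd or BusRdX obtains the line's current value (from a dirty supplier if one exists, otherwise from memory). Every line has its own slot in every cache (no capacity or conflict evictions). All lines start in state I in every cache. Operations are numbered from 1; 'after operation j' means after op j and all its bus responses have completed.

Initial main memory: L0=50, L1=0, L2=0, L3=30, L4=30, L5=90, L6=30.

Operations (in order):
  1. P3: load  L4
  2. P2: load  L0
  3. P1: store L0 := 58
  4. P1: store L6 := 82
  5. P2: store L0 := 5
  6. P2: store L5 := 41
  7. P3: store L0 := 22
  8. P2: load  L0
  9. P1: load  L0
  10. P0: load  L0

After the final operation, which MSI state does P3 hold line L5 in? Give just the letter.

1. P3: load  L4  bus=[BusRd]  L4: P0=I P1=I P2=I P3=S  mem[L4]=30
2. P2: load  L0  bus=[BusRd]  L0: P0=I P1=I P2=S P3=I  mem[L0]=50
3. P1: store L0 := 58  bus=[BusRdX]  L0: P0=I P1=M P2=I P3=I  mem[L0]=50
4. P1: store L6 := 82  bus=[BusRdX]  L6: P0=I P1=M P2=I P3=I  mem[L6]=30
5. P2: store L0 := 5  bus=[BusRdX,Flush]  L0: P0=I P1=I P2=M P3=I  mem[L0]=58
6. P2: store L5 := 41  bus=[BusRdX]  L5: P0=I P1=I P2=M P3=I  mem[L5]=90
7. P3: store L0 := 22  bus=[BusRdX,Flush]  L0: P0=I P1=I P2=I P3=M  mem[L0]=5
8. P2: load  L0  bus=[BusRd,Flush]  L0: P0=I P1=I P2=S P3=S  mem[L0]=22
9. P1: load  L0  bus=[BusRd]  L0: P0=I P1=S P2=S P3=S  mem[L0]=22
10. P0: load  L0  bus=[BusRd]  L0: P0=S P1=S P2=S P3=S  mem[L0]=22

state = I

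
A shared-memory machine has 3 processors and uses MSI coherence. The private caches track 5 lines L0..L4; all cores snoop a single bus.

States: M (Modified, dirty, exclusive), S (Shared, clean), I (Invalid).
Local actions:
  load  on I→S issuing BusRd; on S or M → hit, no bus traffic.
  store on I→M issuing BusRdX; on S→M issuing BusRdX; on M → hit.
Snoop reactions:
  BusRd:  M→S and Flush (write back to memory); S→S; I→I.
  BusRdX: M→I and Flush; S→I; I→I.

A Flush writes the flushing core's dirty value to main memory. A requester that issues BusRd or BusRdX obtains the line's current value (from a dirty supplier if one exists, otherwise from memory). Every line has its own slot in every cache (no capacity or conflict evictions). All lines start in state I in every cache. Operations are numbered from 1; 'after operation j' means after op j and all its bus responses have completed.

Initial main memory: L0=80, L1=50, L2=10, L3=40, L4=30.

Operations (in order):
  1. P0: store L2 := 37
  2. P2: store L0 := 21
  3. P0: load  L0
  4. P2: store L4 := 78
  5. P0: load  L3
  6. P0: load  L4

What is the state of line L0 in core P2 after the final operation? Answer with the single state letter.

state = S

[1] P0: store L2 := 37 | P0:M(37), P1:I, P2:I | bus: BusRdX
[2] P2: store L0 := 21 | P0:I, P1:I, P2:M(21) | bus: BusRdX
[3] P0: load  L0 | P0:S(21), P1:I, P2:S(21) | bus: BusRd,Flush
[4] P2: store L4 := 78 | P0:I, P1:I, P2:M(78) | bus: BusRdX
[5] P0: load  L3 | P0:S(40), P1:I, P2:I | bus: BusRd
[6] P0: load  L4 | P0:S(78), P1:I, P2:S(78) | bus: BusRd,Flush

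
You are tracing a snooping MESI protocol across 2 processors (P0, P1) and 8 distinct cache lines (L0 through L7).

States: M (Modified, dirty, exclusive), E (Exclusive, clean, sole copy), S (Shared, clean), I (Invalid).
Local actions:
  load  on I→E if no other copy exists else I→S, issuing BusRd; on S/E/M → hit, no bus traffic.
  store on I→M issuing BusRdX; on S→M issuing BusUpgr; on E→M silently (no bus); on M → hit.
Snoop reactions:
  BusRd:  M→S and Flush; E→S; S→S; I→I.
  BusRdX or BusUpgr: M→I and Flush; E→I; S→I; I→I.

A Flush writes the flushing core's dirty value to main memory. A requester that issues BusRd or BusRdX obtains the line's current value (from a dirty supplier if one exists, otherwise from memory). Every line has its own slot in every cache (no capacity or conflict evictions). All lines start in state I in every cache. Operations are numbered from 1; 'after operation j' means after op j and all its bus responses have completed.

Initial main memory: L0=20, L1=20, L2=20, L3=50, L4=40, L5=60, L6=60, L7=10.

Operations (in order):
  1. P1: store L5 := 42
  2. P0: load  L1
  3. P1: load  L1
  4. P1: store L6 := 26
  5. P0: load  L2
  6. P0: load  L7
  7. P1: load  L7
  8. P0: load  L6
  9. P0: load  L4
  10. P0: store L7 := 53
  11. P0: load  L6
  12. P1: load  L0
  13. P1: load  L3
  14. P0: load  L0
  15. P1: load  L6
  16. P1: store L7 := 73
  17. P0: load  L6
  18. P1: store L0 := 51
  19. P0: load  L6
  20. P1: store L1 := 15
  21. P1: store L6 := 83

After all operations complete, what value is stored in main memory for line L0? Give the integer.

memory[L0] = 20

[1] P1: store L5 := 42 | P0:I, P1:M(42) | bus: BusRdX
[2] P0: load  L1 | P0:E(20), P1:I | bus: BusRd
[3] P1: load  L1 | P0:S(20), P1:S(20) | bus: BusRd
[4] P1: store L6 := 26 | P0:I, P1:M(26) | bus: BusRdX
[5] P0: load  L2 | P0:E(20), P1:I | bus: BusRd
[6] P0: load  L7 | P0:E(10), P1:I | bus: BusRd
[7] P1: load  L7 | P0:S(10), P1:S(10) | bus: BusRd
[8] P0: load  L6 | P0:S(26), P1:S(26) | bus: BusRd,Flush
[9] P0: load  L4 | P0:E(40), P1:I | bus: BusRd
[10] P0: store L7 := 53 | P0:M(53), P1:I | bus: BusUpgr
[11] P0: load  L6 | P0:S(26), P1:S(26) | bus: none
[12] P1: load  L0 | P0:I, P1:E(20) | bus: BusRd
[13] P1: load  L3 | P0:I, P1:E(50) | bus: BusRd
[14] P0: load  L0 | P0:S(20), P1:S(20) | bus: BusRd
[15] P1: load  L6 | P0:S(26), P1:S(26) | bus: none
[16] P1: store L7 := 73 | P0:I, P1:M(73) | bus: BusRdX,Flush
[17] P0: load  L6 | P0:S(26), P1:S(26) | bus: none
[18] P1: store L0 := 51 | P0:I, P1:M(51) | bus: BusUpgr
[19] P0: load  L6 | P0:S(26), P1:S(26) | bus: none
[20] P1: store L1 := 15 | P0:I, P1:M(15) | bus: BusUpgr
[21] P1: store L6 := 83 | P0:I, P1:M(83) | bus: BusUpgr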